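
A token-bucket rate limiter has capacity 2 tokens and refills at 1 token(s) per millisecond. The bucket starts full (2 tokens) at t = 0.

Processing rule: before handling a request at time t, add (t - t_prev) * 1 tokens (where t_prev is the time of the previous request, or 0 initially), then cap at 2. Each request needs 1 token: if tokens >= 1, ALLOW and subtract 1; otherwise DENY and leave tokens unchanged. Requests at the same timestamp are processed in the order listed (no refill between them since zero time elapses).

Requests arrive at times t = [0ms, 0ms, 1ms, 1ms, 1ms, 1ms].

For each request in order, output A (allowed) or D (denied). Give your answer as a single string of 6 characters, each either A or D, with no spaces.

Simulating step by step:
  req#1 t=0ms: ALLOW
  req#2 t=0ms: ALLOW
  req#3 t=1ms: ALLOW
  req#4 t=1ms: DENY
  req#5 t=1ms: DENY
  req#6 t=1ms: DENY

Answer: AAADDD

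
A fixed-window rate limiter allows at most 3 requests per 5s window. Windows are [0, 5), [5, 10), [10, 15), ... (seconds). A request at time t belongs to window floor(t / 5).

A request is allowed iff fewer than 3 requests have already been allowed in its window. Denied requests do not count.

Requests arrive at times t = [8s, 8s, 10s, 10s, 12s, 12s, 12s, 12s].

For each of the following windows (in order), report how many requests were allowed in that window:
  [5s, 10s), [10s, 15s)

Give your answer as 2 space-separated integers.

Processing requests:
  req#1 t=8s (window 1): ALLOW
  req#2 t=8s (window 1): ALLOW
  req#3 t=10s (window 2): ALLOW
  req#4 t=10s (window 2): ALLOW
  req#5 t=12s (window 2): ALLOW
  req#6 t=12s (window 2): DENY
  req#7 t=12s (window 2): DENY
  req#8 t=12s (window 2): DENY

Allowed counts by window: 2 3

Answer: 2 3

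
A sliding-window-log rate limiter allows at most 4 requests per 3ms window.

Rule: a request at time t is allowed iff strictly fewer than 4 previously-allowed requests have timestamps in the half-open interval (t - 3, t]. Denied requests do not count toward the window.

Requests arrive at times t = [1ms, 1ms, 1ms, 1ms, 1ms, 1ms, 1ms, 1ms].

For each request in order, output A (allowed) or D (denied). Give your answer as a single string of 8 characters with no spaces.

Answer: AAAADDDD

Derivation:
Tracking allowed requests in the window:
  req#1 t=1ms: ALLOW
  req#2 t=1ms: ALLOW
  req#3 t=1ms: ALLOW
  req#4 t=1ms: ALLOW
  req#5 t=1ms: DENY
  req#6 t=1ms: DENY
  req#7 t=1ms: DENY
  req#8 t=1ms: DENY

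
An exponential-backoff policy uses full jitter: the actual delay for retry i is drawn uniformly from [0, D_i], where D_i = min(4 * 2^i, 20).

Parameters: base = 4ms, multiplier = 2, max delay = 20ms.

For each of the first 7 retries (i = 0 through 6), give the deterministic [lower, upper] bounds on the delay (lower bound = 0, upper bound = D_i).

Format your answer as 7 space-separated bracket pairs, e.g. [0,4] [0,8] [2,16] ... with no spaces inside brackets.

Answer: [0,4] [0,8] [0,16] [0,20] [0,20] [0,20] [0,20]

Derivation:
Computing bounds per retry:
  i=0: D_i=min(4*2^0,20)=4, bounds=[0,4]
  i=1: D_i=min(4*2^1,20)=8, bounds=[0,8]
  i=2: D_i=min(4*2^2,20)=16, bounds=[0,16]
  i=3: D_i=min(4*2^3,20)=20, bounds=[0,20]
  i=4: D_i=min(4*2^4,20)=20, bounds=[0,20]
  i=5: D_i=min(4*2^5,20)=20, bounds=[0,20]
  i=6: D_i=min(4*2^6,20)=20, bounds=[0,20]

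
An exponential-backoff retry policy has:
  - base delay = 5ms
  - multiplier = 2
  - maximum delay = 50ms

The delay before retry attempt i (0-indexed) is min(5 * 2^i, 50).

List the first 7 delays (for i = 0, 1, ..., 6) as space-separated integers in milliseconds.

Answer: 5 10 20 40 50 50 50

Derivation:
Computing each delay:
  i=0: min(5*2^0, 50) = 5
  i=1: min(5*2^1, 50) = 10
  i=2: min(5*2^2, 50) = 20
  i=3: min(5*2^3, 50) = 40
  i=4: min(5*2^4, 50) = 50
  i=5: min(5*2^5, 50) = 50
  i=6: min(5*2^6, 50) = 50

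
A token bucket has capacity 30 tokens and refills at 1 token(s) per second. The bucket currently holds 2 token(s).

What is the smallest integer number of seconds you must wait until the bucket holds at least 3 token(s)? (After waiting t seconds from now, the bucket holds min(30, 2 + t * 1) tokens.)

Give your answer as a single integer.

Need 2 + t * 1 >= 3, so t >= 1/1.
Smallest integer t = ceil(1/1) = 1.

Answer: 1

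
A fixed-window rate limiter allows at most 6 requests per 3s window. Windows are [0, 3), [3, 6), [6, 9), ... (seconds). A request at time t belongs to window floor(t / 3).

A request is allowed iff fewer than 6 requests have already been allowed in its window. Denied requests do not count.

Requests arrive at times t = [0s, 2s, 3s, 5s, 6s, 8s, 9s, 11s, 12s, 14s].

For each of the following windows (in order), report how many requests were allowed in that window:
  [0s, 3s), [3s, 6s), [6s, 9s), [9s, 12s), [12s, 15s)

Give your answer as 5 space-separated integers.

Answer: 2 2 2 2 2

Derivation:
Processing requests:
  req#1 t=0s (window 0): ALLOW
  req#2 t=2s (window 0): ALLOW
  req#3 t=3s (window 1): ALLOW
  req#4 t=5s (window 1): ALLOW
  req#5 t=6s (window 2): ALLOW
  req#6 t=8s (window 2): ALLOW
  req#7 t=9s (window 3): ALLOW
  req#8 t=11s (window 3): ALLOW
  req#9 t=12s (window 4): ALLOW
  req#10 t=14s (window 4): ALLOW

Allowed counts by window: 2 2 2 2 2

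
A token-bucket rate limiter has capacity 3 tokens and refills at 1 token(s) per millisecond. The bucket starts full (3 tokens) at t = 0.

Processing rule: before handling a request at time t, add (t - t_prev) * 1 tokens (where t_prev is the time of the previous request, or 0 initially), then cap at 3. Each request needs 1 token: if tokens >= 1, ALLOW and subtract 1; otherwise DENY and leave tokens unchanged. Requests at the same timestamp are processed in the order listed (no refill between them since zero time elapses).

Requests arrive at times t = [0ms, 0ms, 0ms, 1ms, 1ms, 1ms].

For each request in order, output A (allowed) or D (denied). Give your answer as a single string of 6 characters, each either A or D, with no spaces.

Answer: AAAADD

Derivation:
Simulating step by step:
  req#1 t=0ms: ALLOW
  req#2 t=0ms: ALLOW
  req#3 t=0ms: ALLOW
  req#4 t=1ms: ALLOW
  req#5 t=1ms: DENY
  req#6 t=1ms: DENY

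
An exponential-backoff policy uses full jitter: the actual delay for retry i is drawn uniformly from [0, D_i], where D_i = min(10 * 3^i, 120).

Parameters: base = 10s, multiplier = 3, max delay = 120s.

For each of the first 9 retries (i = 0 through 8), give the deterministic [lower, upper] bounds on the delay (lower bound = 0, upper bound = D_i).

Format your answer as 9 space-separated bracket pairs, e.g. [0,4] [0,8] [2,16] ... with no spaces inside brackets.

Answer: [0,10] [0,30] [0,90] [0,120] [0,120] [0,120] [0,120] [0,120] [0,120]

Derivation:
Computing bounds per retry:
  i=0: D_i=min(10*3^0,120)=10, bounds=[0,10]
  i=1: D_i=min(10*3^1,120)=30, bounds=[0,30]
  i=2: D_i=min(10*3^2,120)=90, bounds=[0,90]
  i=3: D_i=min(10*3^3,120)=120, bounds=[0,120]
  i=4: D_i=min(10*3^4,120)=120, bounds=[0,120]
  i=5: D_i=min(10*3^5,120)=120, bounds=[0,120]
  i=6: D_i=min(10*3^6,120)=120, bounds=[0,120]
  i=7: D_i=min(10*3^7,120)=120, bounds=[0,120]
  i=8: D_i=min(10*3^8,120)=120, bounds=[0,120]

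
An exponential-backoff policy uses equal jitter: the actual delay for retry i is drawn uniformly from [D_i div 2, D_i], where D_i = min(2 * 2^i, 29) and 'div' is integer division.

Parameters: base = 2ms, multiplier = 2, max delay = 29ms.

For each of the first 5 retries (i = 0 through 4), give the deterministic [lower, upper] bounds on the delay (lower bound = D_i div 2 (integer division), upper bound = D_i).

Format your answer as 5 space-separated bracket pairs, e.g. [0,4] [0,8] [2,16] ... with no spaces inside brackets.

Answer: [1,2] [2,4] [4,8] [8,16] [14,29]

Derivation:
Computing bounds per retry:
  i=0: D_i=min(2*2^0,29)=2, bounds=[1,2]
  i=1: D_i=min(2*2^1,29)=4, bounds=[2,4]
  i=2: D_i=min(2*2^2,29)=8, bounds=[4,8]
  i=3: D_i=min(2*2^3,29)=16, bounds=[8,16]
  i=4: D_i=min(2*2^4,29)=29, bounds=[14,29]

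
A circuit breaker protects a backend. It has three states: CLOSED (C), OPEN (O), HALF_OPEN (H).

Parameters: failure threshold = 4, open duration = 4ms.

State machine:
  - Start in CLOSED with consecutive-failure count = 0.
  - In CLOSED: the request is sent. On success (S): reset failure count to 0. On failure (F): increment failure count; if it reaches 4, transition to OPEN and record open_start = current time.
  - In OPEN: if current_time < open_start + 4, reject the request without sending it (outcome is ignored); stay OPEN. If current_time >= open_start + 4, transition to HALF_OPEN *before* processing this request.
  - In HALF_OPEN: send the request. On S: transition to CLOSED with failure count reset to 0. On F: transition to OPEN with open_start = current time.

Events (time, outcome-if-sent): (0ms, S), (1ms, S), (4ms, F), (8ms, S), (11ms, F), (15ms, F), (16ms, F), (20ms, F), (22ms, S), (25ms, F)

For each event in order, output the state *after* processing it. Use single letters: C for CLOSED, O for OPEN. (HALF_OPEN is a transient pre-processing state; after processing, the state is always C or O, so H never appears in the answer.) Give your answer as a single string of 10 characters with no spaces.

Answer: CCCCCCCOOO

Derivation:
State after each event:
  event#1 t=0ms outcome=S: state=CLOSED
  event#2 t=1ms outcome=S: state=CLOSED
  event#3 t=4ms outcome=F: state=CLOSED
  event#4 t=8ms outcome=S: state=CLOSED
  event#5 t=11ms outcome=F: state=CLOSED
  event#6 t=15ms outcome=F: state=CLOSED
  event#7 t=16ms outcome=F: state=CLOSED
  event#8 t=20ms outcome=F: state=OPEN
  event#9 t=22ms outcome=S: state=OPEN
  event#10 t=25ms outcome=F: state=OPEN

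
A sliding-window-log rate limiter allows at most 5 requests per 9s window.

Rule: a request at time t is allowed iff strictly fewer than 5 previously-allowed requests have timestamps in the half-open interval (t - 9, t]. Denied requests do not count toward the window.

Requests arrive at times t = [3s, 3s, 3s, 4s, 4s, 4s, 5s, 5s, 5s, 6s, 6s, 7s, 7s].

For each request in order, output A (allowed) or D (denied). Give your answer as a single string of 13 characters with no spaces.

Tracking allowed requests in the window:
  req#1 t=3s: ALLOW
  req#2 t=3s: ALLOW
  req#3 t=3s: ALLOW
  req#4 t=4s: ALLOW
  req#5 t=4s: ALLOW
  req#6 t=4s: DENY
  req#7 t=5s: DENY
  req#8 t=5s: DENY
  req#9 t=5s: DENY
  req#10 t=6s: DENY
  req#11 t=6s: DENY
  req#12 t=7s: DENY
  req#13 t=7s: DENY

Answer: AAAAADDDDDDDD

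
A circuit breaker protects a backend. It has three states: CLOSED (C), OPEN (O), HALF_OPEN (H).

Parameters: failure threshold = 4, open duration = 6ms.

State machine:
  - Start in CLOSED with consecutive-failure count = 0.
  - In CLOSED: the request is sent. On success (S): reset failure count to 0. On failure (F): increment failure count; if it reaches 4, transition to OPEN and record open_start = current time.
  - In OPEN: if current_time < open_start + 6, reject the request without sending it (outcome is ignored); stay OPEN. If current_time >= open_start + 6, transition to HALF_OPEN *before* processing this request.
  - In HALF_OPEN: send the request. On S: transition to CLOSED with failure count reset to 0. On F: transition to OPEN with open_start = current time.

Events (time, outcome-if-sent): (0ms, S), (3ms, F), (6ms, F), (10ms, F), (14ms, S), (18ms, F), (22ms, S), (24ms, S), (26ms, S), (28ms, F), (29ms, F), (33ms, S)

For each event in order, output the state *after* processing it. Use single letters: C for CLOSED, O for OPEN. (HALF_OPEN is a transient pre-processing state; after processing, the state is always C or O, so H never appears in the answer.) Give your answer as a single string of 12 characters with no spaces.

State after each event:
  event#1 t=0ms outcome=S: state=CLOSED
  event#2 t=3ms outcome=F: state=CLOSED
  event#3 t=6ms outcome=F: state=CLOSED
  event#4 t=10ms outcome=F: state=CLOSED
  event#5 t=14ms outcome=S: state=CLOSED
  event#6 t=18ms outcome=F: state=CLOSED
  event#7 t=22ms outcome=S: state=CLOSED
  event#8 t=24ms outcome=S: state=CLOSED
  event#9 t=26ms outcome=S: state=CLOSED
  event#10 t=28ms outcome=F: state=CLOSED
  event#11 t=29ms outcome=F: state=CLOSED
  event#12 t=33ms outcome=S: state=CLOSED

Answer: CCCCCCCCCCCC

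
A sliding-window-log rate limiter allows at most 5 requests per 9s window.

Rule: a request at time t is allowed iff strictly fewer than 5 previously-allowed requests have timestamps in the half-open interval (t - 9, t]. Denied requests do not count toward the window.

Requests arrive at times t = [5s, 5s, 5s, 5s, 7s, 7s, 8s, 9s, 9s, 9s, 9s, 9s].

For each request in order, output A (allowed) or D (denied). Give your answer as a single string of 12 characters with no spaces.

Tracking allowed requests in the window:
  req#1 t=5s: ALLOW
  req#2 t=5s: ALLOW
  req#3 t=5s: ALLOW
  req#4 t=5s: ALLOW
  req#5 t=7s: ALLOW
  req#6 t=7s: DENY
  req#7 t=8s: DENY
  req#8 t=9s: DENY
  req#9 t=9s: DENY
  req#10 t=9s: DENY
  req#11 t=9s: DENY
  req#12 t=9s: DENY

Answer: AAAAADDDDDDD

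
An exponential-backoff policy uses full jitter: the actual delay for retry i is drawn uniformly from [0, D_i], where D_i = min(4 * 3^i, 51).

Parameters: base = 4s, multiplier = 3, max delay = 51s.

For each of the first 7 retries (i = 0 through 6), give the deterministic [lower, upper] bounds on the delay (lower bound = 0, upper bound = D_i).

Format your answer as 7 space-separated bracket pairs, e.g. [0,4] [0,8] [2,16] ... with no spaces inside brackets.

Computing bounds per retry:
  i=0: D_i=min(4*3^0,51)=4, bounds=[0,4]
  i=1: D_i=min(4*3^1,51)=12, bounds=[0,12]
  i=2: D_i=min(4*3^2,51)=36, bounds=[0,36]
  i=3: D_i=min(4*3^3,51)=51, bounds=[0,51]
  i=4: D_i=min(4*3^4,51)=51, bounds=[0,51]
  i=5: D_i=min(4*3^5,51)=51, bounds=[0,51]
  i=6: D_i=min(4*3^6,51)=51, bounds=[0,51]

Answer: [0,4] [0,12] [0,36] [0,51] [0,51] [0,51] [0,51]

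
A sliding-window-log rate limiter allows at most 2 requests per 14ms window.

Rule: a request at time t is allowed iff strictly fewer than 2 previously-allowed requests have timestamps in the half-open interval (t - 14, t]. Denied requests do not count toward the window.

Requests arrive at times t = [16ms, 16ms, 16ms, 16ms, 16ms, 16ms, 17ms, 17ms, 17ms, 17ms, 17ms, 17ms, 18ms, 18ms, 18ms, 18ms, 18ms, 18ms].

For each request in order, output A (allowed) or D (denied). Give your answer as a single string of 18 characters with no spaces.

Tracking allowed requests in the window:
  req#1 t=16ms: ALLOW
  req#2 t=16ms: ALLOW
  req#3 t=16ms: DENY
  req#4 t=16ms: DENY
  req#5 t=16ms: DENY
  req#6 t=16ms: DENY
  req#7 t=17ms: DENY
  req#8 t=17ms: DENY
  req#9 t=17ms: DENY
  req#10 t=17ms: DENY
  req#11 t=17ms: DENY
  req#12 t=17ms: DENY
  req#13 t=18ms: DENY
  req#14 t=18ms: DENY
  req#15 t=18ms: DENY
  req#16 t=18ms: DENY
  req#17 t=18ms: DENY
  req#18 t=18ms: DENY

Answer: AADDDDDDDDDDDDDDDD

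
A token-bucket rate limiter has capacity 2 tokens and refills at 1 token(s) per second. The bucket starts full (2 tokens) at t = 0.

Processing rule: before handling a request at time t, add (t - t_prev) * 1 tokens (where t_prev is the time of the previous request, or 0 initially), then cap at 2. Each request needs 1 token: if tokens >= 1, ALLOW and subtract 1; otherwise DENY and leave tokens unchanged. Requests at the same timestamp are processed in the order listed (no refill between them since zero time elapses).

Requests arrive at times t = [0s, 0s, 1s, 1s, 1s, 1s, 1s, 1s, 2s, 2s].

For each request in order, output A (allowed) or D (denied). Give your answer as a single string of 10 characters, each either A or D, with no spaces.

Simulating step by step:
  req#1 t=0s: ALLOW
  req#2 t=0s: ALLOW
  req#3 t=1s: ALLOW
  req#4 t=1s: DENY
  req#5 t=1s: DENY
  req#6 t=1s: DENY
  req#7 t=1s: DENY
  req#8 t=1s: DENY
  req#9 t=2s: ALLOW
  req#10 t=2s: DENY

Answer: AAADDDDDAD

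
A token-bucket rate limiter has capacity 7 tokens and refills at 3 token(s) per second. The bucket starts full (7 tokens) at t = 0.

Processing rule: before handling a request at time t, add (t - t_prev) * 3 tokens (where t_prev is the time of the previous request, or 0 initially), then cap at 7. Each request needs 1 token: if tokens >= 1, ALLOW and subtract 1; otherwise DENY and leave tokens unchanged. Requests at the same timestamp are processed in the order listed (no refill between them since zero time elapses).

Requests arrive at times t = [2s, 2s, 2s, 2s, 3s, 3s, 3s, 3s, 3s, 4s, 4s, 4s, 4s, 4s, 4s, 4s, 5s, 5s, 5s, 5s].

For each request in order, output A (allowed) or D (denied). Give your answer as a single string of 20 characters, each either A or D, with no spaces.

Simulating step by step:
  req#1 t=2s: ALLOW
  req#2 t=2s: ALLOW
  req#3 t=2s: ALLOW
  req#4 t=2s: ALLOW
  req#5 t=3s: ALLOW
  req#6 t=3s: ALLOW
  req#7 t=3s: ALLOW
  req#8 t=3s: ALLOW
  req#9 t=3s: ALLOW
  req#10 t=4s: ALLOW
  req#11 t=4s: ALLOW
  req#12 t=4s: ALLOW
  req#13 t=4s: ALLOW
  req#14 t=4s: DENY
  req#15 t=4s: DENY
  req#16 t=4s: DENY
  req#17 t=5s: ALLOW
  req#18 t=5s: ALLOW
  req#19 t=5s: ALLOW
  req#20 t=5s: DENY

Answer: AAAAAAAAAAAAADDDAAAD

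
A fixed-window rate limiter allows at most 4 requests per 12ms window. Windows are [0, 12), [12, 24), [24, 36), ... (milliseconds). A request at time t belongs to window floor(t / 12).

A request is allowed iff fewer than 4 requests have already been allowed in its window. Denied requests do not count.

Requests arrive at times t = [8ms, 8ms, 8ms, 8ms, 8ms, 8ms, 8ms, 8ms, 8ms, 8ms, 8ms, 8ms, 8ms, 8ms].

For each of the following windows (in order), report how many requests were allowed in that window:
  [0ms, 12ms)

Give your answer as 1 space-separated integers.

Answer: 4

Derivation:
Processing requests:
  req#1 t=8ms (window 0): ALLOW
  req#2 t=8ms (window 0): ALLOW
  req#3 t=8ms (window 0): ALLOW
  req#4 t=8ms (window 0): ALLOW
  req#5 t=8ms (window 0): DENY
  req#6 t=8ms (window 0): DENY
  req#7 t=8ms (window 0): DENY
  req#8 t=8ms (window 0): DENY
  req#9 t=8ms (window 0): DENY
  req#10 t=8ms (window 0): DENY
  req#11 t=8ms (window 0): DENY
  req#12 t=8ms (window 0): DENY
  req#13 t=8ms (window 0): DENY
  req#14 t=8ms (window 0): DENY

Allowed counts by window: 4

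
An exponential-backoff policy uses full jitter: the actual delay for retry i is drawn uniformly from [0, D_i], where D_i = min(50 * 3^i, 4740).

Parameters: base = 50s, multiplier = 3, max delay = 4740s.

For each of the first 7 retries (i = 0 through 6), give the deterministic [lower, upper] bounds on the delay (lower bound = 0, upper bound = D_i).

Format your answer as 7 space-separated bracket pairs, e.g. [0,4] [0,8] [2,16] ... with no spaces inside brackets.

Computing bounds per retry:
  i=0: D_i=min(50*3^0,4740)=50, bounds=[0,50]
  i=1: D_i=min(50*3^1,4740)=150, bounds=[0,150]
  i=2: D_i=min(50*3^2,4740)=450, bounds=[0,450]
  i=3: D_i=min(50*3^3,4740)=1350, bounds=[0,1350]
  i=4: D_i=min(50*3^4,4740)=4050, bounds=[0,4050]
  i=5: D_i=min(50*3^5,4740)=4740, bounds=[0,4740]
  i=6: D_i=min(50*3^6,4740)=4740, bounds=[0,4740]

Answer: [0,50] [0,150] [0,450] [0,1350] [0,4050] [0,4740] [0,4740]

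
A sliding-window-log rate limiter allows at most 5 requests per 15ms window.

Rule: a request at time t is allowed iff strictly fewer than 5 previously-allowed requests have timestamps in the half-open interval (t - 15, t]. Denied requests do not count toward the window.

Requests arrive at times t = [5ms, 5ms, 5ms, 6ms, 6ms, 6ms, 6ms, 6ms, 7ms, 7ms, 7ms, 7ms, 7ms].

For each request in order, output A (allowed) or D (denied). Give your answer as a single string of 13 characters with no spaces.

Answer: AAAAADDDDDDDD

Derivation:
Tracking allowed requests in the window:
  req#1 t=5ms: ALLOW
  req#2 t=5ms: ALLOW
  req#3 t=5ms: ALLOW
  req#4 t=6ms: ALLOW
  req#5 t=6ms: ALLOW
  req#6 t=6ms: DENY
  req#7 t=6ms: DENY
  req#8 t=6ms: DENY
  req#9 t=7ms: DENY
  req#10 t=7ms: DENY
  req#11 t=7ms: DENY
  req#12 t=7ms: DENY
  req#13 t=7ms: DENY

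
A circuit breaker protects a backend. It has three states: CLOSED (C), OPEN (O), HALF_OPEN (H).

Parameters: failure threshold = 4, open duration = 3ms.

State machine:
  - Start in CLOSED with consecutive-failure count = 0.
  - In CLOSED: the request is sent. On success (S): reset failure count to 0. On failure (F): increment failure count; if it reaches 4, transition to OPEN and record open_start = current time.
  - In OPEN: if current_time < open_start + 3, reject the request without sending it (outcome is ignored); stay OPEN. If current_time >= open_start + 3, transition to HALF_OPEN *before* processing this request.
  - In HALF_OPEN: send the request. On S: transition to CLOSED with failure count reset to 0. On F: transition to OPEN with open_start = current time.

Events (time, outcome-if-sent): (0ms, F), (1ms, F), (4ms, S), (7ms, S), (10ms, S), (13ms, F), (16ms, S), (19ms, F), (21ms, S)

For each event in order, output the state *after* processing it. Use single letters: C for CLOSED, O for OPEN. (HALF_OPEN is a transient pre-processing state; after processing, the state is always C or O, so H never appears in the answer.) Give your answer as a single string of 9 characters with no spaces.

State after each event:
  event#1 t=0ms outcome=F: state=CLOSED
  event#2 t=1ms outcome=F: state=CLOSED
  event#3 t=4ms outcome=S: state=CLOSED
  event#4 t=7ms outcome=S: state=CLOSED
  event#5 t=10ms outcome=S: state=CLOSED
  event#6 t=13ms outcome=F: state=CLOSED
  event#7 t=16ms outcome=S: state=CLOSED
  event#8 t=19ms outcome=F: state=CLOSED
  event#9 t=21ms outcome=S: state=CLOSED

Answer: CCCCCCCCC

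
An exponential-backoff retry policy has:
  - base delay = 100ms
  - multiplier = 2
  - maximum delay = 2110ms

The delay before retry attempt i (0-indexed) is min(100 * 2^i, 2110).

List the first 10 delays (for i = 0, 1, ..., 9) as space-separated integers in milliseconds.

Computing each delay:
  i=0: min(100*2^0, 2110) = 100
  i=1: min(100*2^1, 2110) = 200
  i=2: min(100*2^2, 2110) = 400
  i=3: min(100*2^3, 2110) = 800
  i=4: min(100*2^4, 2110) = 1600
  i=5: min(100*2^5, 2110) = 2110
  i=6: min(100*2^6, 2110) = 2110
  i=7: min(100*2^7, 2110) = 2110
  i=8: min(100*2^8, 2110) = 2110
  i=9: min(100*2^9, 2110) = 2110

Answer: 100 200 400 800 1600 2110 2110 2110 2110 2110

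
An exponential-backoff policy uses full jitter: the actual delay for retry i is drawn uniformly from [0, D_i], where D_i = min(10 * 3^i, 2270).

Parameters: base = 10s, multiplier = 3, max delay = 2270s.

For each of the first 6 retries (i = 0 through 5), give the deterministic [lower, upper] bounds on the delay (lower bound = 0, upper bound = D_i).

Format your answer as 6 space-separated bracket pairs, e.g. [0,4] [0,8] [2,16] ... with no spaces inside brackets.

Computing bounds per retry:
  i=0: D_i=min(10*3^0,2270)=10, bounds=[0,10]
  i=1: D_i=min(10*3^1,2270)=30, bounds=[0,30]
  i=2: D_i=min(10*3^2,2270)=90, bounds=[0,90]
  i=3: D_i=min(10*3^3,2270)=270, bounds=[0,270]
  i=4: D_i=min(10*3^4,2270)=810, bounds=[0,810]
  i=5: D_i=min(10*3^5,2270)=2270, bounds=[0,2270]

Answer: [0,10] [0,30] [0,90] [0,270] [0,810] [0,2270]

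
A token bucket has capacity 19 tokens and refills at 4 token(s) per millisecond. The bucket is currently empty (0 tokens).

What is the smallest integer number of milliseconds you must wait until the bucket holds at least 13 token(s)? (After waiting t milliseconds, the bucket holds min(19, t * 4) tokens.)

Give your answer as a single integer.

Need t * 4 >= 13, so t >= 13/4.
Smallest integer t = ceil(13/4) = 4.

Answer: 4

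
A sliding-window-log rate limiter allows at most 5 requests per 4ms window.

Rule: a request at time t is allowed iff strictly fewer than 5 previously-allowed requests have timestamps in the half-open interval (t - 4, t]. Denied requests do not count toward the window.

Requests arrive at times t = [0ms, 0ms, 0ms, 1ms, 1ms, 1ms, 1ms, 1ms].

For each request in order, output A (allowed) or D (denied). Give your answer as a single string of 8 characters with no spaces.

Tracking allowed requests in the window:
  req#1 t=0ms: ALLOW
  req#2 t=0ms: ALLOW
  req#3 t=0ms: ALLOW
  req#4 t=1ms: ALLOW
  req#5 t=1ms: ALLOW
  req#6 t=1ms: DENY
  req#7 t=1ms: DENY
  req#8 t=1ms: DENY

Answer: AAAAADDD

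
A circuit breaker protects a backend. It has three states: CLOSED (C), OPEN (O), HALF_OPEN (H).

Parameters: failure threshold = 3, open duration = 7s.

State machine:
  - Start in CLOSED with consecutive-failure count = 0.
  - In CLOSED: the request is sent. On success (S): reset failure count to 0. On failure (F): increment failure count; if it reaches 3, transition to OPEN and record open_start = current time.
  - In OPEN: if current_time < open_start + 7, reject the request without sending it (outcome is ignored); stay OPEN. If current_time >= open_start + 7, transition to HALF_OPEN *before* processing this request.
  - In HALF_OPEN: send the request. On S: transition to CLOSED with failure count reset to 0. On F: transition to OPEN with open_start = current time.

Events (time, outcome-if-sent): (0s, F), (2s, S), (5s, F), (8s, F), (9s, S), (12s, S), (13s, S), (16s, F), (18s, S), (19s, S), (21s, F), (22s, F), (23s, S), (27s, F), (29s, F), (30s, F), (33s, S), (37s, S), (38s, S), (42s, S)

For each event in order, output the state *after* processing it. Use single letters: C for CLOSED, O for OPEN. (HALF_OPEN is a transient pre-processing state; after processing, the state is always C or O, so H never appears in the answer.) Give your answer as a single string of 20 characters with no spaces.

Answer: CCCCCCCCCCCCCCCOOCCC

Derivation:
State after each event:
  event#1 t=0s outcome=F: state=CLOSED
  event#2 t=2s outcome=S: state=CLOSED
  event#3 t=5s outcome=F: state=CLOSED
  event#4 t=8s outcome=F: state=CLOSED
  event#5 t=9s outcome=S: state=CLOSED
  event#6 t=12s outcome=S: state=CLOSED
  event#7 t=13s outcome=S: state=CLOSED
  event#8 t=16s outcome=F: state=CLOSED
  event#9 t=18s outcome=S: state=CLOSED
  event#10 t=19s outcome=S: state=CLOSED
  event#11 t=21s outcome=F: state=CLOSED
  event#12 t=22s outcome=F: state=CLOSED
  event#13 t=23s outcome=S: state=CLOSED
  event#14 t=27s outcome=F: state=CLOSED
  event#15 t=29s outcome=F: state=CLOSED
  event#16 t=30s outcome=F: state=OPEN
  event#17 t=33s outcome=S: state=OPEN
  event#18 t=37s outcome=S: state=CLOSED
  event#19 t=38s outcome=S: state=CLOSED
  event#20 t=42s outcome=S: state=CLOSED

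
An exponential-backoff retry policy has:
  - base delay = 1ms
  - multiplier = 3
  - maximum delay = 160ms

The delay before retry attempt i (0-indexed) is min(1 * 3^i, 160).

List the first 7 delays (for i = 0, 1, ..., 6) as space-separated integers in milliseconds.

Computing each delay:
  i=0: min(1*3^0, 160) = 1
  i=1: min(1*3^1, 160) = 3
  i=2: min(1*3^2, 160) = 9
  i=3: min(1*3^3, 160) = 27
  i=4: min(1*3^4, 160) = 81
  i=5: min(1*3^5, 160) = 160
  i=6: min(1*3^6, 160) = 160

Answer: 1 3 9 27 81 160 160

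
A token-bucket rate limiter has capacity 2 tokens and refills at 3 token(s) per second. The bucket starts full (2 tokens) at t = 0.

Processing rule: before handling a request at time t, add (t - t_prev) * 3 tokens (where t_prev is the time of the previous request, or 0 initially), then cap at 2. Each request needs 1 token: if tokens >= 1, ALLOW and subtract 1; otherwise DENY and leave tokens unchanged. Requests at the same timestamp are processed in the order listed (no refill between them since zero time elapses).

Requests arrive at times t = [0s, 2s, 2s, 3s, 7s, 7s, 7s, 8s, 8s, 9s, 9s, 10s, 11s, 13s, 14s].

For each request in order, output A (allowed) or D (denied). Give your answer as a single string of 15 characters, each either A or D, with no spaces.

Simulating step by step:
  req#1 t=0s: ALLOW
  req#2 t=2s: ALLOW
  req#3 t=2s: ALLOW
  req#4 t=3s: ALLOW
  req#5 t=7s: ALLOW
  req#6 t=7s: ALLOW
  req#7 t=7s: DENY
  req#8 t=8s: ALLOW
  req#9 t=8s: ALLOW
  req#10 t=9s: ALLOW
  req#11 t=9s: ALLOW
  req#12 t=10s: ALLOW
  req#13 t=11s: ALLOW
  req#14 t=13s: ALLOW
  req#15 t=14s: ALLOW

Answer: AAAAAADAAAAAAAA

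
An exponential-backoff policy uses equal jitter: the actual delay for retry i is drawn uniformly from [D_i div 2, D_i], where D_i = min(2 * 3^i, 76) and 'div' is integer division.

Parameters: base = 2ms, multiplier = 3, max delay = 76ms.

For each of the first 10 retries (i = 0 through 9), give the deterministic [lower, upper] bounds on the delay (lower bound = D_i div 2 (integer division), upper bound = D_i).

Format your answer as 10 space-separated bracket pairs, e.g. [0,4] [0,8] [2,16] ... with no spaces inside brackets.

Computing bounds per retry:
  i=0: D_i=min(2*3^0,76)=2, bounds=[1,2]
  i=1: D_i=min(2*3^1,76)=6, bounds=[3,6]
  i=2: D_i=min(2*3^2,76)=18, bounds=[9,18]
  i=3: D_i=min(2*3^3,76)=54, bounds=[27,54]
  i=4: D_i=min(2*3^4,76)=76, bounds=[38,76]
  i=5: D_i=min(2*3^5,76)=76, bounds=[38,76]
  i=6: D_i=min(2*3^6,76)=76, bounds=[38,76]
  i=7: D_i=min(2*3^7,76)=76, bounds=[38,76]
  i=8: D_i=min(2*3^8,76)=76, bounds=[38,76]
  i=9: D_i=min(2*3^9,76)=76, bounds=[38,76]

Answer: [1,2] [3,6] [9,18] [27,54] [38,76] [38,76] [38,76] [38,76] [38,76] [38,76]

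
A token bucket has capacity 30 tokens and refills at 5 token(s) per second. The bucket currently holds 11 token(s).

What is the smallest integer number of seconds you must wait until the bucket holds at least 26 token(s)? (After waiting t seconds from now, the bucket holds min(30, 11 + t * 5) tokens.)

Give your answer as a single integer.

Answer: 3

Derivation:
Need 11 + t * 5 >= 26, so t >= 15/5.
Smallest integer t = ceil(15/5) = 3.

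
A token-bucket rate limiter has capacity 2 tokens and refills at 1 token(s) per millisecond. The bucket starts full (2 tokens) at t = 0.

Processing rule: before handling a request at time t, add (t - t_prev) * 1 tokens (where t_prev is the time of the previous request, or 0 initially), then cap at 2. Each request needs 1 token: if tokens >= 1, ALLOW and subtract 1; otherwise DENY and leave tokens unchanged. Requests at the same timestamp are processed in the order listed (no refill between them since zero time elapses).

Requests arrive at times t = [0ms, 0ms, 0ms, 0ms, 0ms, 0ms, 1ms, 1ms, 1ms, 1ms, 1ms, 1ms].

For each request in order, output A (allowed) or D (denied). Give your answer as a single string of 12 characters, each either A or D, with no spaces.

Simulating step by step:
  req#1 t=0ms: ALLOW
  req#2 t=0ms: ALLOW
  req#3 t=0ms: DENY
  req#4 t=0ms: DENY
  req#5 t=0ms: DENY
  req#6 t=0ms: DENY
  req#7 t=1ms: ALLOW
  req#8 t=1ms: DENY
  req#9 t=1ms: DENY
  req#10 t=1ms: DENY
  req#11 t=1ms: DENY
  req#12 t=1ms: DENY

Answer: AADDDDADDDDD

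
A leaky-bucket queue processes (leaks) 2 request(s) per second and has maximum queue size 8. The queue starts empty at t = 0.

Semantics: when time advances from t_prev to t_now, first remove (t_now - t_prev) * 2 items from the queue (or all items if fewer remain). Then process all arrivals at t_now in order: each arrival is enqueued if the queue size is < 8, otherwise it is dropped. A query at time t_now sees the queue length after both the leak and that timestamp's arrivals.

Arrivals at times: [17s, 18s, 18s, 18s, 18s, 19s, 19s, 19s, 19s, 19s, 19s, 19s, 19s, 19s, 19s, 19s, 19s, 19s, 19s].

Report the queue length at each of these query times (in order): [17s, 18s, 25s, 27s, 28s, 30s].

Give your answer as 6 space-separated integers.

Answer: 1 4 0 0 0 0

Derivation:
Queue lengths at query times:
  query t=17s: backlog = 1
  query t=18s: backlog = 4
  query t=25s: backlog = 0
  query t=27s: backlog = 0
  query t=28s: backlog = 0
  query t=30s: backlog = 0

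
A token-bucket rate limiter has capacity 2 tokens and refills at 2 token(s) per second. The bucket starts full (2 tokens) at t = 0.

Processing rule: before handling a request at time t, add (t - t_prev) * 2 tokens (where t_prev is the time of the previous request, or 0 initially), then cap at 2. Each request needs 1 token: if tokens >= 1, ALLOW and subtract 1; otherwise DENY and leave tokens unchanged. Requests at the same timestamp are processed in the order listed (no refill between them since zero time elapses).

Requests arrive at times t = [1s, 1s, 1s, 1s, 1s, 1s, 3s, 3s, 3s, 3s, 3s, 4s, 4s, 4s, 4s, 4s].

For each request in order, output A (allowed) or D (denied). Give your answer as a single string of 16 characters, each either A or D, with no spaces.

Answer: AADDDDAADDDAADDD

Derivation:
Simulating step by step:
  req#1 t=1s: ALLOW
  req#2 t=1s: ALLOW
  req#3 t=1s: DENY
  req#4 t=1s: DENY
  req#5 t=1s: DENY
  req#6 t=1s: DENY
  req#7 t=3s: ALLOW
  req#8 t=3s: ALLOW
  req#9 t=3s: DENY
  req#10 t=3s: DENY
  req#11 t=3s: DENY
  req#12 t=4s: ALLOW
  req#13 t=4s: ALLOW
  req#14 t=4s: DENY
  req#15 t=4s: DENY
  req#16 t=4s: DENY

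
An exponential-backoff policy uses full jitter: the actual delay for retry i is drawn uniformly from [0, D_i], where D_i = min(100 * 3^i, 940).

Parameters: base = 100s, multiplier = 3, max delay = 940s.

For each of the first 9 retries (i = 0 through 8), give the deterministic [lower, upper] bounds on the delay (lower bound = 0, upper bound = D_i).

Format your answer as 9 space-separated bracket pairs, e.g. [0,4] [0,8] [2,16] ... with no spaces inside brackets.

Answer: [0,100] [0,300] [0,900] [0,940] [0,940] [0,940] [0,940] [0,940] [0,940]

Derivation:
Computing bounds per retry:
  i=0: D_i=min(100*3^0,940)=100, bounds=[0,100]
  i=1: D_i=min(100*3^1,940)=300, bounds=[0,300]
  i=2: D_i=min(100*3^2,940)=900, bounds=[0,900]
  i=3: D_i=min(100*3^3,940)=940, bounds=[0,940]
  i=4: D_i=min(100*3^4,940)=940, bounds=[0,940]
  i=5: D_i=min(100*3^5,940)=940, bounds=[0,940]
  i=6: D_i=min(100*3^6,940)=940, bounds=[0,940]
  i=7: D_i=min(100*3^7,940)=940, bounds=[0,940]
  i=8: D_i=min(100*3^8,940)=940, bounds=[0,940]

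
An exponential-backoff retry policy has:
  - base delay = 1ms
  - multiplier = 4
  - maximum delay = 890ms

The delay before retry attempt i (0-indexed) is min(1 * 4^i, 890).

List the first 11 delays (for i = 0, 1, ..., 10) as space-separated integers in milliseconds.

Answer: 1 4 16 64 256 890 890 890 890 890 890

Derivation:
Computing each delay:
  i=0: min(1*4^0, 890) = 1
  i=1: min(1*4^1, 890) = 4
  i=2: min(1*4^2, 890) = 16
  i=3: min(1*4^3, 890) = 64
  i=4: min(1*4^4, 890) = 256
  i=5: min(1*4^5, 890) = 890
  i=6: min(1*4^6, 890) = 890
  i=7: min(1*4^7, 890) = 890
  i=8: min(1*4^8, 890) = 890
  i=9: min(1*4^9, 890) = 890
  i=10: min(1*4^10, 890) = 890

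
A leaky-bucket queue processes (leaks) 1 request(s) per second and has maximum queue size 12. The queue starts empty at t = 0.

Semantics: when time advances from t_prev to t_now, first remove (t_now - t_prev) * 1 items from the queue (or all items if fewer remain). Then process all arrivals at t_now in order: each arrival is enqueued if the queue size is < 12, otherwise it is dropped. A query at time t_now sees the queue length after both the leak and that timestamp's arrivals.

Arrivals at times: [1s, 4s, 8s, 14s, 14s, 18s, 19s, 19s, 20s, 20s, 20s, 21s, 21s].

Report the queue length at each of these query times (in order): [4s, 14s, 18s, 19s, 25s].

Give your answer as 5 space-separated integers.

Queue lengths at query times:
  query t=4s: backlog = 1
  query t=14s: backlog = 2
  query t=18s: backlog = 1
  query t=19s: backlog = 2
  query t=25s: backlog = 1

Answer: 1 2 1 2 1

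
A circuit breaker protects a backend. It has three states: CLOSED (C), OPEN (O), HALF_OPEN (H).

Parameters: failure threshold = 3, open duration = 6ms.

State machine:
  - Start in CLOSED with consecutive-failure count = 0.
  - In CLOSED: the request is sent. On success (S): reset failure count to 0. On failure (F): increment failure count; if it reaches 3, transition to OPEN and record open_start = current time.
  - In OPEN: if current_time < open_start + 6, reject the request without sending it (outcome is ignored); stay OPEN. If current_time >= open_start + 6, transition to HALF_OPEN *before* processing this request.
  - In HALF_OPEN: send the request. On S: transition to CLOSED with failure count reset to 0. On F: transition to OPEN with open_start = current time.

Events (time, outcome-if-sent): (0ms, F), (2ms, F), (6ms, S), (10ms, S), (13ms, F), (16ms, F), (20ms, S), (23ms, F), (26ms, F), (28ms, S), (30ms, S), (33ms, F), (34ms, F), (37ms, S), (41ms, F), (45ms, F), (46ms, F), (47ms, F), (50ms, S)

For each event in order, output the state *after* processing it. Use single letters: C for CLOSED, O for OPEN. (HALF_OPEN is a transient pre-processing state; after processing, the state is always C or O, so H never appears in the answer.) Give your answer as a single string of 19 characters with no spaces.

Answer: CCCCCCCCCCCCCCCCOOO

Derivation:
State after each event:
  event#1 t=0ms outcome=F: state=CLOSED
  event#2 t=2ms outcome=F: state=CLOSED
  event#3 t=6ms outcome=S: state=CLOSED
  event#4 t=10ms outcome=S: state=CLOSED
  event#5 t=13ms outcome=F: state=CLOSED
  event#6 t=16ms outcome=F: state=CLOSED
  event#7 t=20ms outcome=S: state=CLOSED
  event#8 t=23ms outcome=F: state=CLOSED
  event#9 t=26ms outcome=F: state=CLOSED
  event#10 t=28ms outcome=S: state=CLOSED
  event#11 t=30ms outcome=S: state=CLOSED
  event#12 t=33ms outcome=F: state=CLOSED
  event#13 t=34ms outcome=F: state=CLOSED
  event#14 t=37ms outcome=S: state=CLOSED
  event#15 t=41ms outcome=F: state=CLOSED
  event#16 t=45ms outcome=F: state=CLOSED
  event#17 t=46ms outcome=F: state=OPEN
  event#18 t=47ms outcome=F: state=OPEN
  event#19 t=50ms outcome=S: state=OPEN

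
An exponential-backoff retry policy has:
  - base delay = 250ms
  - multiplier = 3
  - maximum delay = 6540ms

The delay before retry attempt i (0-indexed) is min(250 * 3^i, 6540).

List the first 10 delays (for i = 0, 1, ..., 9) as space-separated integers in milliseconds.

Computing each delay:
  i=0: min(250*3^0, 6540) = 250
  i=1: min(250*3^1, 6540) = 750
  i=2: min(250*3^2, 6540) = 2250
  i=3: min(250*3^3, 6540) = 6540
  i=4: min(250*3^4, 6540) = 6540
  i=5: min(250*3^5, 6540) = 6540
  i=6: min(250*3^6, 6540) = 6540
  i=7: min(250*3^7, 6540) = 6540
  i=8: min(250*3^8, 6540) = 6540
  i=9: min(250*3^9, 6540) = 6540

Answer: 250 750 2250 6540 6540 6540 6540 6540 6540 6540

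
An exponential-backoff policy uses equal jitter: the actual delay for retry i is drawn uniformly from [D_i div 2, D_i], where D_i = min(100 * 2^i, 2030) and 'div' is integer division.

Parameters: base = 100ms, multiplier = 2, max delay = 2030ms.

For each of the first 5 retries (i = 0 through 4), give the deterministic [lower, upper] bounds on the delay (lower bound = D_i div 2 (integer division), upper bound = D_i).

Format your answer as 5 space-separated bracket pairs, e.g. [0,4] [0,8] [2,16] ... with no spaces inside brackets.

Computing bounds per retry:
  i=0: D_i=min(100*2^0,2030)=100, bounds=[50,100]
  i=1: D_i=min(100*2^1,2030)=200, bounds=[100,200]
  i=2: D_i=min(100*2^2,2030)=400, bounds=[200,400]
  i=3: D_i=min(100*2^3,2030)=800, bounds=[400,800]
  i=4: D_i=min(100*2^4,2030)=1600, bounds=[800,1600]

Answer: [50,100] [100,200] [200,400] [400,800] [800,1600]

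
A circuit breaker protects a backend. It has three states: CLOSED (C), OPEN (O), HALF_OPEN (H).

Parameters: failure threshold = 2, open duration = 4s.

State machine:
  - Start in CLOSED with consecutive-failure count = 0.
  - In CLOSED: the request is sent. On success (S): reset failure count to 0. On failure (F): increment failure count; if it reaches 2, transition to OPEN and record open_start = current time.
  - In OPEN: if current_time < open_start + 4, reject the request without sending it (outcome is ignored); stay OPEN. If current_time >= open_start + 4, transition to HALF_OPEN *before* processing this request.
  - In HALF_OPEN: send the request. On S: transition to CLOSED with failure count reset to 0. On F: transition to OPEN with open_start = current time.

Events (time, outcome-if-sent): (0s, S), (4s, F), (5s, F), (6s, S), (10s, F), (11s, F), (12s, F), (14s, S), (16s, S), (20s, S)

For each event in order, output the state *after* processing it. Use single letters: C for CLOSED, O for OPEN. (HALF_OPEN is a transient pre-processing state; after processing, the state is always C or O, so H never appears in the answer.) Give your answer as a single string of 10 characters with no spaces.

Answer: CCOOOOOCCC

Derivation:
State after each event:
  event#1 t=0s outcome=S: state=CLOSED
  event#2 t=4s outcome=F: state=CLOSED
  event#3 t=5s outcome=F: state=OPEN
  event#4 t=6s outcome=S: state=OPEN
  event#5 t=10s outcome=F: state=OPEN
  event#6 t=11s outcome=F: state=OPEN
  event#7 t=12s outcome=F: state=OPEN
  event#8 t=14s outcome=S: state=CLOSED
  event#9 t=16s outcome=S: state=CLOSED
  event#10 t=20s outcome=S: state=CLOSED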